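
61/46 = 61/46= 1.33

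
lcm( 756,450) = 18900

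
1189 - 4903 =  - 3714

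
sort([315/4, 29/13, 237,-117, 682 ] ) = [ - 117, 29/13, 315/4, 237, 682 ] 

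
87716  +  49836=137552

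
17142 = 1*17142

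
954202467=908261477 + 45940990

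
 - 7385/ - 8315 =1477/1663 = 0.89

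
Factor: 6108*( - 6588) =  - 40239504=-  2^4*3^4*61^1 * 509^1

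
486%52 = 18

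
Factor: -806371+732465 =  - 2^1 * 7^1 * 5279^1  =  -73906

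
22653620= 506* 44770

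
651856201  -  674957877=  - 23101676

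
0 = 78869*0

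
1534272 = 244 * 6288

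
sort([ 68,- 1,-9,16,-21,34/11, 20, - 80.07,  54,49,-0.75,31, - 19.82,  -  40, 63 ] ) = [-80.07, - 40,-21, - 19.82,-9, - 1, -0.75,34/11,16, 20,31,49,54,63, 68 ] 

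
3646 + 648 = 4294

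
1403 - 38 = 1365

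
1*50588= 50588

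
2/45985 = 2/45985 = 0.00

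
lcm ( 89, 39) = 3471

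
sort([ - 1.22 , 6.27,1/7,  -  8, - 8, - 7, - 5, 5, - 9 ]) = [ - 9, - 8,-8,- 7, - 5, - 1.22,  1/7,  5,6.27 ] 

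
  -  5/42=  - 1 + 37/42 = - 0.12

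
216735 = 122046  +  94689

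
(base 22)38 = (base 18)42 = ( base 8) 112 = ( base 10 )74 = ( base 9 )82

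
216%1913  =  216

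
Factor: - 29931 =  - 3^1  *  11^1 * 907^1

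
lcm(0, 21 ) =0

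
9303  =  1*9303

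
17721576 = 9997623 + 7723953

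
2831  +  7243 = 10074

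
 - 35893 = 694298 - 730191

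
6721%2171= 208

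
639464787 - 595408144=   44056643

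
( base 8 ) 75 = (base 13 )49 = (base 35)1q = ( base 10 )61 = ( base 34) 1R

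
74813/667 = 112 + 109/667 = 112.16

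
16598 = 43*386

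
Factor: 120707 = 19^1*6353^1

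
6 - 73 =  - 67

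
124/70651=124/70651 =0.00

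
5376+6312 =11688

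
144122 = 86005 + 58117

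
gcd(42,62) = 2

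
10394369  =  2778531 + 7615838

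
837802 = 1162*721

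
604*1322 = 798488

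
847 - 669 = 178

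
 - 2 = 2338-2340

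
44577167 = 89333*499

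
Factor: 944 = 2^4*59^1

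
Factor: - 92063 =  - 43^1*2141^1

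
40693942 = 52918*769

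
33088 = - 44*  ( -752)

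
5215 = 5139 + 76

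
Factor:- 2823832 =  - 2^3*11^1 * 32089^1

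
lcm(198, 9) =198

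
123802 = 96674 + 27128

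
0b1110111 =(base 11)a9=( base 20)5j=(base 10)119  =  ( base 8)167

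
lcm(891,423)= 41877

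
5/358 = 5/358= 0.01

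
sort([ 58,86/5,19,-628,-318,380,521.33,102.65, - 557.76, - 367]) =[ - 628, - 557.76,  -  367, - 318,86/5,  19,58,102.65, 380, 521.33 ] 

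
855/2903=855/2903 = 0.29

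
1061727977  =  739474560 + 322253417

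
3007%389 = 284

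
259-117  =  142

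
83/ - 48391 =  - 1 + 48308/48391 = - 0.00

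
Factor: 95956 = 2^2*7^1*23^1*149^1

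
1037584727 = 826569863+211014864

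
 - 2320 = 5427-7747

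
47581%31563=16018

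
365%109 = 38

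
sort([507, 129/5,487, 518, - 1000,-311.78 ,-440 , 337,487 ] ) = [- 1000,-440, - 311.78, 129/5 , 337,487,487, 507 , 518 ] 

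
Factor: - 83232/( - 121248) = 17^2*421^(-1) =289/421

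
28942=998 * 29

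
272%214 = 58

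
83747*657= 55021779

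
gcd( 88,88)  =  88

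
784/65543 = 784/65543 = 0.01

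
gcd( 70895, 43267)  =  1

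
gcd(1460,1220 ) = 20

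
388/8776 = 97/2194 = 0.04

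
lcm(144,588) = 7056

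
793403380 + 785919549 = 1579322929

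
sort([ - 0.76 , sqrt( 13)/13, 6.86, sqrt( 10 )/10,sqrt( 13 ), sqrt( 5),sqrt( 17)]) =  [ - 0.76, sqrt( 13 ) /13, sqrt(10)/10, sqrt( 5 ) , sqrt( 13), sqrt( 17), 6.86 ] 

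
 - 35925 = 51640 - 87565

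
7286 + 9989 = 17275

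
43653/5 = 43653/5 = 8730.60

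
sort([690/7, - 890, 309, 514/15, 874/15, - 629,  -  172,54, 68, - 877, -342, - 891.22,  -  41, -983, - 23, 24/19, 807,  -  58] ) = [ - 983, - 891.22  , - 890, - 877, - 629, - 342, - 172,-58, - 41, - 23, 24/19, 514/15,54,874/15,68 , 690/7,309,  807 ] 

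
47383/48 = 47383/48 =987.15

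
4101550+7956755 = 12058305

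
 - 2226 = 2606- 4832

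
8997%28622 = 8997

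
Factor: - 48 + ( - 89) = - 137  =  - 137^1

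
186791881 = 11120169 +175671712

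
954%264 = 162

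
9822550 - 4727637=5094913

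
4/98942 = 2/49471 = 0.00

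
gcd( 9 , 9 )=9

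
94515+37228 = 131743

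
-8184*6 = - 49104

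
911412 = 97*9396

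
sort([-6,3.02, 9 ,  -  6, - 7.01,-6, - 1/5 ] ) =[-7.01, - 6,  -  6, - 6,-1/5,3.02,9] 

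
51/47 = 51/47 = 1.09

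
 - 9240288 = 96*( - 96253)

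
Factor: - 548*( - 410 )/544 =2^( - 2)*5^1*17^ ( - 1)*41^1*137^1 =28085/68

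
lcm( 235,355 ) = 16685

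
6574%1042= 322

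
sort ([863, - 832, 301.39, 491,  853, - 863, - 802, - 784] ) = [ - 863, - 832, - 802, - 784,301.39, 491, 853, 863] 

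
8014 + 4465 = 12479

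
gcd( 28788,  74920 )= 4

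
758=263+495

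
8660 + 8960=17620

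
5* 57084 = 285420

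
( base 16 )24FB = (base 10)9467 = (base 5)300332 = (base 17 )1fcf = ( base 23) hke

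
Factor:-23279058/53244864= - 2^ ( - 5)*3^ ( - 2 )*11^1*10271^( - 1) * 117571^1   =  - 1293281/2958048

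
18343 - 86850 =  - 68507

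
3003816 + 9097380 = 12101196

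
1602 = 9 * 178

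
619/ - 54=- 619/54 = -11.46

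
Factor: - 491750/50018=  - 5^3*7^1 * 89^(  -  1 ) = -875/89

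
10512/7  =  1501 + 5/7 = 1501.71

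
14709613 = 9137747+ 5571866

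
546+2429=2975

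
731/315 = 731/315 = 2.32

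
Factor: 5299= 7^1*757^1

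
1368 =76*18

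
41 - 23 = 18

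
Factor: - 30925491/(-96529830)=10308497/32176610 = 2^( - 1)*5^(- 1)*83^(-1 ) * 38767^( - 1 )*10308497^1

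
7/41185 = 7/41185=0.00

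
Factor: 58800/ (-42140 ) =-60/43 = - 2^2 * 3^1*5^1 * 43^(-1) 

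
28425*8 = 227400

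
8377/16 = 523  +  9/16 = 523.56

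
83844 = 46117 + 37727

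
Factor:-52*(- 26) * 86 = 2^4 *13^2*43^1=116272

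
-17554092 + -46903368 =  -64457460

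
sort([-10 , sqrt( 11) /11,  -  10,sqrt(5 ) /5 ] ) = [  -  10, - 10, sqrt(11) /11,sqrt(5)/5 ] 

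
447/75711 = 149/25237= 0.01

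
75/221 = 75/221 = 0.34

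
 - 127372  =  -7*18196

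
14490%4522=924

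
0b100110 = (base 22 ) 1g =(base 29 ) 19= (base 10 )38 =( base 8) 46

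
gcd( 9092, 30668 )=4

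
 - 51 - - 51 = 0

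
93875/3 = 31291 + 2/3 = 31291.67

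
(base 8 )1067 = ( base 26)LL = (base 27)l0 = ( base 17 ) 1G6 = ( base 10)567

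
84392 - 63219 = 21173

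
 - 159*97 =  - 15423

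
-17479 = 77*( - 227) 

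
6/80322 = 1/13387 = 0.00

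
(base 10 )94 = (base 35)2o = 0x5e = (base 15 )64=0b1011110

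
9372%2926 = 594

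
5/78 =5/78  =  0.06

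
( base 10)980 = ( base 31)10j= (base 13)5A5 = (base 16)3D4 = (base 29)14N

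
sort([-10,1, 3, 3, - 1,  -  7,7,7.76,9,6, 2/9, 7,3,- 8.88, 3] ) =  [ - 10,  -  8.88,  -  7,  -  1,2/9,1, 3, 3, 3, 3, 6, 7, 7,7.76, 9]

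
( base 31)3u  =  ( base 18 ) 6f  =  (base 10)123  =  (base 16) 7b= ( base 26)4j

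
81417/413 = 11631/59 =197.14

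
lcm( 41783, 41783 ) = 41783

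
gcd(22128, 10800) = 48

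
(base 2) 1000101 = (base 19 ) 3C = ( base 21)36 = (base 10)69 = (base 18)3f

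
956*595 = 568820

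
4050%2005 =40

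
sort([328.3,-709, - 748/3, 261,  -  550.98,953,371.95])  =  [-709, - 550.98,- 748/3,261 , 328.3, 371.95,  953] 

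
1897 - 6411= - 4514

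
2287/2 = 2287/2 = 1143.50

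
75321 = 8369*9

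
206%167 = 39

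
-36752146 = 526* (-69871)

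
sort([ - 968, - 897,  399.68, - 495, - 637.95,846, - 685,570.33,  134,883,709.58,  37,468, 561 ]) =[ - 968, - 897, - 685, - 637.95,-495 , 37,134, 399.68,468,  561,570.33, 709.58, 846,883]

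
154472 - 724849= -570377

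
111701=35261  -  -76440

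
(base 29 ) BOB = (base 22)KCE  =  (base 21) 11C4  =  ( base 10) 9958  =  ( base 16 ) 26E6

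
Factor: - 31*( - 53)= 1643 = 31^1*53^1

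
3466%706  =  642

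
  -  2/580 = - 1 +289/290  =  -0.00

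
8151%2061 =1968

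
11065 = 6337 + 4728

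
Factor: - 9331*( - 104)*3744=3633267456 =2^8*3^2*7^1 * 13^2*31^1*43^1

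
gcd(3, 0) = 3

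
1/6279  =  1/6279 = 0.00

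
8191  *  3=24573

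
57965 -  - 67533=125498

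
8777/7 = 1253 + 6/7 = 1253.86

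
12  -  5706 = - 5694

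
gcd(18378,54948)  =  6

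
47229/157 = 300 + 129/157 = 300.82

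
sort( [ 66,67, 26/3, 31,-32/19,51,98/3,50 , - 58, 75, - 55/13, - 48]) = [ - 58,-48, - 55/13, - 32/19, 26/3 , 31, 98/3, 50,  51,66, 67,75]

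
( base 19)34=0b111101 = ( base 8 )75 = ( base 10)61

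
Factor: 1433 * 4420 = 2^2*5^1*13^1*17^1*1433^1 = 6333860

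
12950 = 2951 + 9999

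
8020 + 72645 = 80665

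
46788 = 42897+3891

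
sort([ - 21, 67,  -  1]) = [ - 21, - 1, 67]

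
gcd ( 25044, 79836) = 12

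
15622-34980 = -19358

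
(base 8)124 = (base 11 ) 77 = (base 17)4G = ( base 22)3i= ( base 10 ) 84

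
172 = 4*43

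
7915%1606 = 1491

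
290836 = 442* 658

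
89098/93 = 958+ 4/93=958.04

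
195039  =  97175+97864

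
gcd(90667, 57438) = 1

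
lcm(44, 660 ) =660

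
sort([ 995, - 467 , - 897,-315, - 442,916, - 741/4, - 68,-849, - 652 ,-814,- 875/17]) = [-897,-849,-814, - 652,-467, -442,  -  315, - 741/4 ,-68, - 875/17, 916,  995]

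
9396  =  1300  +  8096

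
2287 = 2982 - 695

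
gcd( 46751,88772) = 1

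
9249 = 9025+224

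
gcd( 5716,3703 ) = 1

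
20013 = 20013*1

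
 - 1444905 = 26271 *( - 55) 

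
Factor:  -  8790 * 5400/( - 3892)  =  11866500/973  =  2^2  *3^4 * 5^3 * 7^(  -  1)*139^ (-1 ) * 293^1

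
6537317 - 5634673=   902644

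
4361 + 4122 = 8483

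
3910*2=7820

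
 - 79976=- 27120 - 52856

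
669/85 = 7+74/85=7.87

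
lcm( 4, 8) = 8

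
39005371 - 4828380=34176991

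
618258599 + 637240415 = 1255499014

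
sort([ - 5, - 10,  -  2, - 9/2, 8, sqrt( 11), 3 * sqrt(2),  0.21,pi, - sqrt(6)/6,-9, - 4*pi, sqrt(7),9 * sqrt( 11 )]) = [ - 4*pi, - 10,-9, - 5, - 9/2,-2 ,-sqrt( 6 ) /6 , 0.21, sqrt( 7), pi,sqrt(11),3 * sqrt(2),8, 9*sqrt( 11 ) ]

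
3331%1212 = 907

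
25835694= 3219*8026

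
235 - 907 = - 672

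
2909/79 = 2909/79 = 36.82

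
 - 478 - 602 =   -  1080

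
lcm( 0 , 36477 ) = 0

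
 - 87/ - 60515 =87/60515 = 0.00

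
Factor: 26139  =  3^1*8713^1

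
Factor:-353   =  -353^1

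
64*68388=4376832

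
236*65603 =15482308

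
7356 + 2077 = 9433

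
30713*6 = 184278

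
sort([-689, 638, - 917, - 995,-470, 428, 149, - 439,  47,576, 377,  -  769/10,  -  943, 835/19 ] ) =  [-995,- 943, - 917 ,-689 , - 470,-439, - 769/10,  835/19 , 47,  149,  377, 428,576, 638]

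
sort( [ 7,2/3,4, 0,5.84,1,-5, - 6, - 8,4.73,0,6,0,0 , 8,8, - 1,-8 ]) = [ - 8, - 8,  -  6, - 5,-1,0,0,0,0,2/3, 1,4,4.73, 5.84, 6,7, 8,8]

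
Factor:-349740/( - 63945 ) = 268/49 = 2^2*7^(-2 )*67^1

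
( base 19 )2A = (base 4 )300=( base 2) 110000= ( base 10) 48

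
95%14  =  11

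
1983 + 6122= 8105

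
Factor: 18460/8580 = 71/33 = 3^( - 1)*11^ (  -  1)* 71^1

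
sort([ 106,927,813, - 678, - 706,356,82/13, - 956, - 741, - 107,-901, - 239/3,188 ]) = [ - 956 ,-901,-741,-706, - 678, - 107, - 239/3,82/13,106,188,356, 813, 927 ]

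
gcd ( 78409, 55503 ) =881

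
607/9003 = 607/9003  =  0.07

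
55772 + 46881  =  102653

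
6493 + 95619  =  102112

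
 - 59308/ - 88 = 14827/22 = 673.95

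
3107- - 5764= 8871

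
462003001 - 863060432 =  - 401057431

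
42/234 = 7/39 = 0.18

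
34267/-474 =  - 73 + 335/474 = -72.29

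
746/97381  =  746/97381 = 0.01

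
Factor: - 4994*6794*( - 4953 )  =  168051505908 = 2^2*3^1 *11^1*13^1*43^1*79^1*127^1*227^1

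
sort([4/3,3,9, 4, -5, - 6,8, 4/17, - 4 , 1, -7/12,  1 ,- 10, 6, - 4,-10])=[ - 10, - 10, - 6, - 5, - 4, - 4, - 7/12, 4/17,1,1,4/3,3,4,  6, 8, 9] 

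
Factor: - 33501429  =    -  3^2 * 13^1 * 43^1*6659^1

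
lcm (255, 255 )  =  255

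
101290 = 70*1447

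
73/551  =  73/551 =0.13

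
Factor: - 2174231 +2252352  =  78121^1 =78121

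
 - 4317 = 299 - 4616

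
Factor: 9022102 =2^1 *4511051^1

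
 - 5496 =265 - 5761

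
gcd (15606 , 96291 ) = 9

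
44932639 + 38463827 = 83396466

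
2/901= 2/901 = 0.00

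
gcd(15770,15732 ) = 38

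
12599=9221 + 3378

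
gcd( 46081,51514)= 1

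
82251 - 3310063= - 3227812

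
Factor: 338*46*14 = 2^3*7^1*13^2*23^1=217672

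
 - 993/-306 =331/102   =  3.25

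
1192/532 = 2 + 32/133 =2.24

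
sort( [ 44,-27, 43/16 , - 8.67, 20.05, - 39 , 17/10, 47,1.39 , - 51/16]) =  [ - 39, - 27, - 8.67,-51/16, 1.39, 17/10, 43/16, 20.05,44, 47] 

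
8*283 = 2264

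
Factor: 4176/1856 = 9/4 = 2^( - 2)*3^2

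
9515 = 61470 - 51955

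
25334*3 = 76002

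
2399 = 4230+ - 1831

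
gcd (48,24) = 24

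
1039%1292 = 1039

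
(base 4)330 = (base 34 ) 1Q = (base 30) 20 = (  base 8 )74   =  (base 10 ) 60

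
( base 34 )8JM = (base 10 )9916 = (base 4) 2122330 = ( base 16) 26BC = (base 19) 188h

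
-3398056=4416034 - 7814090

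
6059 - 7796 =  - 1737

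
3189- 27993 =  - 24804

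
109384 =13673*8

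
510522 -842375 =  - 331853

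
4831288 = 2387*2024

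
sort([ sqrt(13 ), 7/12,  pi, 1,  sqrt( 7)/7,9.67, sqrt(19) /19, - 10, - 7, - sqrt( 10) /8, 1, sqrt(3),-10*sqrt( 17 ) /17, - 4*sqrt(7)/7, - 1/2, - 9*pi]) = [ - 9*pi, - 10, - 7, - 10*sqrt( 17)/17, -4*sqrt(7)/7, - 1/2, - sqrt (10)/8, sqrt( 19)/19,  sqrt( 7)/7,7/12, 1, 1, sqrt( 3),pi,  sqrt( 13),9.67] 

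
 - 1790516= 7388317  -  9178833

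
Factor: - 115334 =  - 2^1* 57667^1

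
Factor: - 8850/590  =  -3^1*5^1 = - 15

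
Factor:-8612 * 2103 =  - 2^2 * 3^1 *701^1*2153^1 = - 18111036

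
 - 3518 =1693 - 5211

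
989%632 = 357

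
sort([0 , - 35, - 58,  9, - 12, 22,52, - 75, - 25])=[ - 75, - 58, - 35, - 25 , - 12,0,9, 22,52]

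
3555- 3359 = 196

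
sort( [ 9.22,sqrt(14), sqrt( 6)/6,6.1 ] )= [ sqrt(6)/6, sqrt( 14 ), 6.1, 9.22] 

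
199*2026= 403174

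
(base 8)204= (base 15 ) 8C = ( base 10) 132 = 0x84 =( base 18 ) 76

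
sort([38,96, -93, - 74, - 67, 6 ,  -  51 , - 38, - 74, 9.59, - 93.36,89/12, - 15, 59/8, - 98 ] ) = [ - 98,-93.36, - 93, - 74 , - 74, - 67, - 51, - 38, - 15, 6,59/8,89/12, 9.59,38  ,  96 ]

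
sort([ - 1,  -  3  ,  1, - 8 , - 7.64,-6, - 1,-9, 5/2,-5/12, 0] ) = [ - 9, - 8, - 7.64, - 6, - 3,-1, - 1, - 5/12, 0 , 1,5/2 ] 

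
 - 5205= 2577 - 7782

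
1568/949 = 1568/949 = 1.65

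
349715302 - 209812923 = 139902379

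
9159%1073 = 575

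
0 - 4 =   -  4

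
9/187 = 9/187 = 0.05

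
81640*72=5878080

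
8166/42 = 1361/7 = 194.43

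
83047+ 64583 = 147630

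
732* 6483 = 4745556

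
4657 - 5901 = -1244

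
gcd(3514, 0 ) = 3514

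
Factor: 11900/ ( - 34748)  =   - 25/73  =  - 5^2*73^( -1 )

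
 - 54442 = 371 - 54813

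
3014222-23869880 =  - 20855658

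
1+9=10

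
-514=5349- 5863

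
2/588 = 1/294 = 0.00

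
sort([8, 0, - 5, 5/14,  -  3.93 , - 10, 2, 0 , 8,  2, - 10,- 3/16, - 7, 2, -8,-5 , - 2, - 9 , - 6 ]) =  [ - 10 , - 10, - 9, - 8,-7, - 6,- 5,  -  5, - 3.93,-2, - 3/16,0, 0, 5/14, 2  ,  2,2, 8 , 8] 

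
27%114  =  27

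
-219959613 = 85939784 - 305899397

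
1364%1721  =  1364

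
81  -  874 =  - 793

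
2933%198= 161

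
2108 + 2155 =4263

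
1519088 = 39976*38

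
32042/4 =8010 + 1/2 = 8010.50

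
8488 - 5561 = 2927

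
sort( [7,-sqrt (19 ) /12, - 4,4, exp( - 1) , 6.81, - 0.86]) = [ - 4,  -  0.86, - sqrt( 19 ) /12,exp(-1 ),4,6.81,7]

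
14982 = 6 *2497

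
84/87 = 28/29 = 0.97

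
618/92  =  309/46   =  6.72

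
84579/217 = 84579/217 = 389.76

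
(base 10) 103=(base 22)4f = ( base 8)147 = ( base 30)3D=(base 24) 47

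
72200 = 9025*8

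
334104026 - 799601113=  - 465497087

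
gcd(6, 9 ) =3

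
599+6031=6630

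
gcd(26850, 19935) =15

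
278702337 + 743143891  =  1021846228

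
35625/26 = 35625/26= 1370.19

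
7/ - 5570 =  - 1 + 5563/5570 = - 0.00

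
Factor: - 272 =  - 2^4*17^1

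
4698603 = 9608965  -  4910362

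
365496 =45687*8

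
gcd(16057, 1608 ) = 1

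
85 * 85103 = 7233755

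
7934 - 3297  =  4637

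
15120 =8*1890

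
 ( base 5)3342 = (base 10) 472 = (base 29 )G8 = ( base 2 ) 111011000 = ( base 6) 2104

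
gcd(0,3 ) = 3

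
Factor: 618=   2^1*3^1*103^1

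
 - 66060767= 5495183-71555950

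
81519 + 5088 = 86607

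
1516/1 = 1516 = 1516.00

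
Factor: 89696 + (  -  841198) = - 2^1*17^1*23^1*31^2 = - 751502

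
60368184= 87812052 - 27443868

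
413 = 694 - 281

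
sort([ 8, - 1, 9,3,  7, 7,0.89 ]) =[ - 1, 0.89, 3, 7,7 , 8 , 9] 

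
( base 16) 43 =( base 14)4b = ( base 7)124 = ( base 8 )103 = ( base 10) 67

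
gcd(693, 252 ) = 63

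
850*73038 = 62082300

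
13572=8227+5345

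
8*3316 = 26528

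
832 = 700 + 132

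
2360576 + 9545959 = 11906535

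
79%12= 7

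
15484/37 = 418 + 18/37 =418.49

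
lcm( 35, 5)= 35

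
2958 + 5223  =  8181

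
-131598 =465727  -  597325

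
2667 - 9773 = -7106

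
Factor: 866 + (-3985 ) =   -  3119 = - 3119^1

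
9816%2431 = 92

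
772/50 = 386/25 = 15.44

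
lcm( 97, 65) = 6305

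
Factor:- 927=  - 3^2*103^1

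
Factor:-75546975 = - 3^1*5^2*7^2*61^1*337^1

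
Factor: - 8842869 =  - 3^2*7^1*140363^1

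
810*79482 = 64380420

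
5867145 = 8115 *723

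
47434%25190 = 22244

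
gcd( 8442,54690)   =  6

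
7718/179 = 7718/179 = 43.12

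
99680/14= 7120= 7120.00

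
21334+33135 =54469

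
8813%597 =455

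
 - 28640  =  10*( - 2864)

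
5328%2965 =2363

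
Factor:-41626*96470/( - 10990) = 401566022/1099  =  2^1 * 7^(-1)*11^1*13^1*157^( - 1)*877^1*1601^1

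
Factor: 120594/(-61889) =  - 2^1 * 3^1*101^1*311^( - 1 ) = - 606/311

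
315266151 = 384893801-69627650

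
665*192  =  127680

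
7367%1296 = 887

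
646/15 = 43+1/15  =  43.07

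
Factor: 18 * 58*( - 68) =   -  2^4 * 3^2 * 17^1*29^1  =  - 70992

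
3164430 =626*5055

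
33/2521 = 33/2521 = 0.01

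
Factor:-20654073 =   -  3^2*11^1*208627^1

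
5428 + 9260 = 14688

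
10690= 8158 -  - 2532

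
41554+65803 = 107357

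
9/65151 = 1/7239  =  0.00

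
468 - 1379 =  - 911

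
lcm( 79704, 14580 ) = 1195560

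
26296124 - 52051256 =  - 25755132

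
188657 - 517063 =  - 328406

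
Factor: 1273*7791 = 9917943=3^1*7^2* 19^1 * 53^1*67^1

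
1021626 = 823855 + 197771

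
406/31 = 13 + 3/31 = 13.10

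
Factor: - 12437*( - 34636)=430767932  =  2^2*7^1*1237^1*12437^1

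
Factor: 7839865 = 5^1*11^1*142543^1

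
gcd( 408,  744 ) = 24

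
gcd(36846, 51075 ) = 9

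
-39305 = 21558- 60863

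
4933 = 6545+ - 1612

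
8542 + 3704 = 12246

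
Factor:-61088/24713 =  - 2^5 * 13^(-1)*23^1 *83^1*1901^ ( - 1 )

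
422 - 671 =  - 249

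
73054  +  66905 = 139959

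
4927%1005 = 907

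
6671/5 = 1334  +  1/5 = 1334.20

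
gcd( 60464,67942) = 2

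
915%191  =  151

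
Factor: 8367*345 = 3^2*5^1 * 23^1*2789^1 = 2886615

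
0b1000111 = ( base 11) 65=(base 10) 71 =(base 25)2l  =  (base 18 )3h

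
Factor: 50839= 50839^1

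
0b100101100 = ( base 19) FF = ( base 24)cc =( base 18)gc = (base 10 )300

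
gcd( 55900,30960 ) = 860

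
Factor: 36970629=3^1*1031^1*11953^1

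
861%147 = 126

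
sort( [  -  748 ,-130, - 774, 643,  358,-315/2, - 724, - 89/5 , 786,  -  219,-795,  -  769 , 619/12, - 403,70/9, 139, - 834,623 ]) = [ - 834, - 795, - 774, - 769, - 748,  -  724, - 403,-219,-315/2, - 130,- 89/5 , 70/9, 619/12, 139 , 358, 623,643,  786 ]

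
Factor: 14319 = 3^2*37^1*43^1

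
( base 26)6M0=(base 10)4628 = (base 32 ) 4GK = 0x1214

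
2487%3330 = 2487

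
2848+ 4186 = 7034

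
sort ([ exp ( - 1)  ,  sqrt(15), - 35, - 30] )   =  [ - 35,-30, exp (-1 ) , sqrt(15 )]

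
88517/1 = 88517 = 88517.00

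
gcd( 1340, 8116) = 4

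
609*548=333732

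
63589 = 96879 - 33290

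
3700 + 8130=11830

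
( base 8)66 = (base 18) 30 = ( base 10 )54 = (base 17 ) 33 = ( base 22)2A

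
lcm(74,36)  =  1332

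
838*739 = 619282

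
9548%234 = 188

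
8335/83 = 8335/83 = 100.42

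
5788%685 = 308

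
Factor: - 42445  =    -  5^1*13^1 * 653^1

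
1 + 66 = 67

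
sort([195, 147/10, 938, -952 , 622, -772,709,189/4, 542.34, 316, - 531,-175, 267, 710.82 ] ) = [- 952, - 772, - 531,-175, 147/10, 189/4, 195, 267, 316, 542.34, 622, 709 , 710.82, 938 ] 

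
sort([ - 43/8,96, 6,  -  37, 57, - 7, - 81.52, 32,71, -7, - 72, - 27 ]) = [ - 81.52, - 72 ,-37, - 27, - 7, - 7, - 43/8,6,32,57,71, 96 ] 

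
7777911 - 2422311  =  5355600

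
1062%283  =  213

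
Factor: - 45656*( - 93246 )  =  4257239376=2^4  *  3^1*13^1*439^1 *15541^1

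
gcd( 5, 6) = 1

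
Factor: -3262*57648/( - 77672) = 3357996/1387 = 2^2*3^1*19^( - 1)*73^( - 1 ) * 233^1*1201^1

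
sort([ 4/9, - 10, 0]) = [-10, 0, 4/9] 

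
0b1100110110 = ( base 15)39c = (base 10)822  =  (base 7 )2253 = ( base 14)42a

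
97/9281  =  97/9281= 0.01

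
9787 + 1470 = 11257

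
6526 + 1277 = 7803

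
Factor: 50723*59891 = 3037851193 = 13^1  *  17^1*271^1  *50723^1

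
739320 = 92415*8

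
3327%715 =467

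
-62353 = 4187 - 66540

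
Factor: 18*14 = 2^2*3^2*7^1 = 252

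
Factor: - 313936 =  - 2^4 * 7^1*2803^1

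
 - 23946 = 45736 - 69682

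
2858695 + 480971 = 3339666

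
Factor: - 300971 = - 11^1*27361^1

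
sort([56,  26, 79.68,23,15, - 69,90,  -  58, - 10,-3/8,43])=[ - 69,-58,-10, - 3/8, 15,23, 26,43,56,79.68,90 ]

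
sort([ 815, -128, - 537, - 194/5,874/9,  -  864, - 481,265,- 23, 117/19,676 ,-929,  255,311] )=[ - 929,-864, - 537, - 481,  -  128,  -  194/5, - 23,117/19, 874/9,255,265,311,676, 815 ]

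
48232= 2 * 24116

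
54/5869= 54/5869 = 0.01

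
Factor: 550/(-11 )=-2^1*5^2= - 50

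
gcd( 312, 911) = 1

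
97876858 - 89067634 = 8809224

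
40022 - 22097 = 17925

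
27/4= 6 + 3/4=6.75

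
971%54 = 53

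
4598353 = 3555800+1042553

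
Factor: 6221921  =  29^1*103^1*2083^1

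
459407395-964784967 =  - 505377572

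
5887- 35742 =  - 29855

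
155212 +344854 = 500066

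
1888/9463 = 1888/9463 = 0.20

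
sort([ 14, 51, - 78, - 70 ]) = [ - 78, - 70,14, 51] 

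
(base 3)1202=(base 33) 1E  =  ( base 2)101111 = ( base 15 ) 32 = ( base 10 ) 47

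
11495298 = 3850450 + 7644848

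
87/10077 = 29/3359 =0.01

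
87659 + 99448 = 187107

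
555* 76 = 42180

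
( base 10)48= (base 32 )1g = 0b110000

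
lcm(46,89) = 4094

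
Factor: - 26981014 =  - 2^1*193^1 *69899^1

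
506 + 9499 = 10005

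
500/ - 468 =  - 2 + 109/117 = - 1.07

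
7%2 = 1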